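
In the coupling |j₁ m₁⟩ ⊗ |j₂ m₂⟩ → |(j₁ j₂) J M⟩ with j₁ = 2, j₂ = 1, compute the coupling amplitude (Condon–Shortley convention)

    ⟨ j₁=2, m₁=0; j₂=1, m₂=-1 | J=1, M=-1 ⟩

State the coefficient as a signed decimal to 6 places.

+√(1/10) ≈ +0.316228

√[3·2!2!0!/5! · 2!2!0!2!0!2!] = √(8/5)
  +(−1)^0/∏(0,2,2,0,0,0)! = 1/4  (running 1/4)
⟨..|..⟩ = √(8/5)·(1/4) = +0.316228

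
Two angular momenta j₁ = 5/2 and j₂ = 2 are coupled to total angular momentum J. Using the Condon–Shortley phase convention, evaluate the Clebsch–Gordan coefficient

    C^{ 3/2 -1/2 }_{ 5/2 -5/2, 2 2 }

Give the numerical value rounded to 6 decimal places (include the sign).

√[4·3!2!1!/7! · 0!5!4!0!1!2!] = √(384/7)
  +(−1)^3/∏(3,0,2,1,0,0)! = -1/12  (running -1/12)
⟨..|..⟩ = √(384/7)·(-1/12) = -0.617213

-0.617213  (= −√(8/21))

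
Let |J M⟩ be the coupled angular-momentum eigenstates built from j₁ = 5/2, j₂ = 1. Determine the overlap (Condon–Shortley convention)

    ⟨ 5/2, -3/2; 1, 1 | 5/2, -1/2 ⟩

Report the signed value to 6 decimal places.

-0.676123  (= −√(16/35))

j₁+j₂−J=1  J+j₁−j₂=4  J−j₁+j₂=1  j₁+j₂+J+1=7
(j₁±m₁, j₂±m₂, J±M) = (1,4,2,0,2,3)
P² = 576/35
sum k=1..1:
  [1] −1/6 = -1/6
S = -1/6
C² = P²·S² = 16/35 ; C = -0.676123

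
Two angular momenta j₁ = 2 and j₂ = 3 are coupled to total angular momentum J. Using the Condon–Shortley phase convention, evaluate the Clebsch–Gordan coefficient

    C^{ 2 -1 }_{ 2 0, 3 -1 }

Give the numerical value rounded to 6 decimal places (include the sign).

-0.377964  (= −√(1/7))

√[5·3!1!3!/8! · 2!2!2!4!1!3!] = √(36/7)
  +(−1)^1/∏(1,2,1,1,0,2)! = -1/4  (running -1/4)
  +(−1)^2/∏(2,1,0,0,1,3)! = 1/12  (running -1/6)
⟨..|..⟩ = √(36/7)·(-1/6) = -0.377964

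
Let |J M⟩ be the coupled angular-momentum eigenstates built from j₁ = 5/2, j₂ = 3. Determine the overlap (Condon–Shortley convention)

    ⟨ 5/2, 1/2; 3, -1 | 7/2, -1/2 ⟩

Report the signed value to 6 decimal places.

j₁+j₂−J=2  J+j₁−j₂=3  J−j₁+j₂=4  j₁+j₂+J+1=10
(j₁±m₁, j₂±m₂, J±M) = (3,2,2,4,3,4)
P² = 9216/175
sum k=0..2:
  [0] +1/16 = 1/16
  [1] −1/12 = -1/12
  [2] +1/288 = 1/288
S = -5/288
C² = P²·S² = 1/63 ; C = -0.125988

-0.125988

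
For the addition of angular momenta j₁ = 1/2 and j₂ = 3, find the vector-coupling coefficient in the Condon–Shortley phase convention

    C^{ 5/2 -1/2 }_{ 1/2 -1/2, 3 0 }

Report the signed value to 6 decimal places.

−√(3/7) ≈ -0.654654

j₁+j₂−J=1  J+j₁−j₂=0  J−j₁+j₂=5  j₁+j₂+J+1=7
(j₁±m₁, j₂±m₂, J±M) = (0,1,3,3,2,3)
P² = 432/7
sum k=1..1:
  [1] −1/12 = -1/12
S = -1/12
C² = P²·S² = 3/7 ; C = -0.654654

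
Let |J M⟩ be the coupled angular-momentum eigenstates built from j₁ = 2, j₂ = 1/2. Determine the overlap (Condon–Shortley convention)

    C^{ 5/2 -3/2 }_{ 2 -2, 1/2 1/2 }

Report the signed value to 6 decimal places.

j₁+j₂−J=0  J+j₁−j₂=4  J−j₁+j₂=1  j₁+j₂+J+1=6
(j₁±m₁, j₂±m₂, J±M) = (0,4,1,0,1,4)
P² = 576/5
sum k=0..0:
  [0] +1/24 = 1/24
S = 1/24
C² = P²·S² = 1/5 ; C = +0.447214

+√(1/5) ≈ +0.447214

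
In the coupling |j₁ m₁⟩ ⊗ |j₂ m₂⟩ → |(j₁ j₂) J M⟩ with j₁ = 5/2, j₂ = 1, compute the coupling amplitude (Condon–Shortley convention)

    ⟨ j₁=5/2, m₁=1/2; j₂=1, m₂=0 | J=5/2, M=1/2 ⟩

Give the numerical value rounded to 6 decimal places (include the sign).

+√(1/35) ≈ +0.169031

triangle: 1!*4!*1!/7! = 24/5040
(j±m)!: 3!*2!*1!*1!*3!*2! = 144
prefactor² = (2J+1)*Δ*N² = 144/35
  k=0: +1/(0!*1!*2!*1!*2!*0!) = 1/4
  k=1: −1/(1!*0!*1!*0!*3!*1!) = -1/6
Σ = 1/12  ⇒  CG² = 144/35*1/12² = 1/35
CG = +√(1/35) = +0.169031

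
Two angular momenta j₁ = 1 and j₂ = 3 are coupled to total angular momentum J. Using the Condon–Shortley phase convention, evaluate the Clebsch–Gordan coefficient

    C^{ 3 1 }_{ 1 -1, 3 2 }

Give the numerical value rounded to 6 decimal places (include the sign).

j₁+j₂−J=1  J+j₁−j₂=1  J−j₁+j₂=5  j₁+j₂+J+1=8
(j₁±m₁, j₂±m₂, J±M) = (0,2,5,1,4,2)
P² = 240
sum k=1..1:
  [1] −1/24 = -1/24
S = -1/24
C² = P²·S² = 5/12 ; C = -0.645497

−√(5/12) ≈ -0.645497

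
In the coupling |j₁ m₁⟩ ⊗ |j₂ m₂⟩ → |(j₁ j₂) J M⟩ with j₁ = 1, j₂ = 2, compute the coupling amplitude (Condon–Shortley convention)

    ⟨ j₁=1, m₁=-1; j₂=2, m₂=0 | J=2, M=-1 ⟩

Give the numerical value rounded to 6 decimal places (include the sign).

−√(1/2) = -0.707107

triangle: 1!*1!*3!/6! = 6/720
(j±m)!: 0!*2!*2!*2!*1!*3! = 48
prefactor² = (2J+1)*Δ*N² = 2
  k=1: −1/(1!*0!*1!*1!*0!*2!) = -1/2
Σ = -1/2  ⇒  CG² = 2*(-1/2)² = 1/2
CG = −√(1/2) = -0.707107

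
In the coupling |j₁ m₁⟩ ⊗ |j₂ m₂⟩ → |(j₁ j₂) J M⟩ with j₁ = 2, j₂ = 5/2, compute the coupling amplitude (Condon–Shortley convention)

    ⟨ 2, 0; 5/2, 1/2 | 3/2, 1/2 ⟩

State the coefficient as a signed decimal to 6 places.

j₁+j₂−J=3  J+j₁−j₂=1  J−j₁+j₂=2  j₁+j₂+J+1=7
(j₁±m₁, j₂±m₂, J±M) = (2,2,3,2,2,1)
P² = 32/35
sum k=1..2:
  [1] −1/4 = -1/4
  [2] +1/2 = 1/2
S = 1/4
C² = P²·S² = 2/35 ; C = +0.239046

+√(2/35) ≈ +0.239046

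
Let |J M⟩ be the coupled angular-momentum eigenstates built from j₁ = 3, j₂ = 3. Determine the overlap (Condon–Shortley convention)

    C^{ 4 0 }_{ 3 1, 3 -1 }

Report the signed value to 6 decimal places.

√[9·2!4!4!/11! · 4!2!2!4!4!4!] = √(663552/1925)
  +(−1)^0/∏(0,2,2,2,2,2)! = 1/32  (running 1/32)
  +(−1)^1/∏(1,1,1,1,3,3)! = -1/36  (running 1/288)
  +(−1)^2/∏(2,0,0,0,4,4)! = 1/1152  (running 5/1152)
⟨..|..⟩ = √(663552/1925)·(5/1152) = +0.080582

+√(1/154) ≈ +0.080582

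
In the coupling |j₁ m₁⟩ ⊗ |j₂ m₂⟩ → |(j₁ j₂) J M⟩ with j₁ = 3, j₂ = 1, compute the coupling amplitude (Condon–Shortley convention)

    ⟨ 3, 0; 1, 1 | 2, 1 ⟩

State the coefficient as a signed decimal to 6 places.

+√(1/7) ≈ +0.377964

j₁+j₂−J=2  J+j₁−j₂=4  J−j₁+j₂=0  j₁+j₂+J+1=7
(j₁±m₁, j₂±m₂, J±M) = (3,3,2,0,3,1)
P² = 144/7
sum k=2..2:
  [2] +1/12 = 1/12
S = 1/12
C² = P²·S² = 1/7 ; C = +0.377964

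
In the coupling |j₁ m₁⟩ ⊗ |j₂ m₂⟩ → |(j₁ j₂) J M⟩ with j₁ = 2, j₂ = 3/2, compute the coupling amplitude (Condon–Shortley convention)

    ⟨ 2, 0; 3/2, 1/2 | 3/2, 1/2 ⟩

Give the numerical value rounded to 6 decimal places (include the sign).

triangle: 2!·2!·1!/6! = 4/720
(j±m)!: 2!·2!·2!·1!·2!·1! = 16
prefactor² = (2J+1)·Δ·N² = 16/45
  k=1: −1/(1!·1!·1!·1!·1!·0!) = -1
  k=2: +1/(2!·0!·0!·0!·2!·1!) = 1/4
Σ = -3/4  ⇒  CG² = 16/45·(-3/4)² = 1/5
CG = −√(1/5) = -0.447214

−√(1/5) ≈ -0.447214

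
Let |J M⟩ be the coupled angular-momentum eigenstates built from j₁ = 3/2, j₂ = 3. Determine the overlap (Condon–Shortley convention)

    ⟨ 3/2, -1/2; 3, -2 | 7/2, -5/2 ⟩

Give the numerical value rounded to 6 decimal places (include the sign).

+0.377964  (= +√(1/7))

√[8·1!2!5!/9! · 1!2!1!5!1!6!] = √(6400/7)
  +(−1)^0/∏(0,1,2,1,0,4)! = 1/48  (running 1/48)
  +(−1)^1/∏(1,0,1,0,1,5)! = -1/120  (running 1/80)
⟨..|..⟩ = √(6400/7)·(1/80) = +0.377964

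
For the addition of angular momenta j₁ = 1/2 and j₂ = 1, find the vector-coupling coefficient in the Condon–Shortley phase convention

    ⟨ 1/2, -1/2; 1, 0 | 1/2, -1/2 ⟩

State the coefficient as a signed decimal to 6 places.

√[2·1!0!1!/3! · 0!1!1!1!0!1!] = √(1/3)
  +(−1)^1/∏(1,0,0,0,0,1)! = -1  (running -1)
⟨..|..⟩ = √(1/3)·(-1) = -0.577350

-0.577350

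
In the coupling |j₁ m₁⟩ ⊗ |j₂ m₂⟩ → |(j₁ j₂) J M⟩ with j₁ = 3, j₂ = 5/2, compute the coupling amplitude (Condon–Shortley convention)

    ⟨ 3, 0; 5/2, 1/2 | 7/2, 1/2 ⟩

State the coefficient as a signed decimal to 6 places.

-0.436436  (= −√(4/21))

j₁+j₂−J=2  J+j₁−j₂=4  J−j₁+j₂=3  j₁+j₂+J+1=10
(j₁±m₁, j₂±m₂, J±M) = (3,3,3,2,4,3)
P² = 6912/175
sum k=0..2:
  [0] +1/72 = 1/72
  [1] −1/8 = -1/8
  [2] +1/24 = 1/24
S = -5/72
C² = P²·S² = 4/21 ; C = -0.436436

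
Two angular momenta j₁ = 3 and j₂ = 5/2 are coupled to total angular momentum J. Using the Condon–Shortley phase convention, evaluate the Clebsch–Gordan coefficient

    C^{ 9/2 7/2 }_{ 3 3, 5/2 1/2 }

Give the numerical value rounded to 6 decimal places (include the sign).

√[10·1!5!4!/11! · 6!0!3!2!8!1!] = √(2764800/11)
  +(−1)^0/∏(0,1,0,3,5,1)! = 1/720  (running 1/720)
⟨..|..⟩ = √(2764800/11)·(1/720) = +0.696311

+0.696311  (= +√(16/33))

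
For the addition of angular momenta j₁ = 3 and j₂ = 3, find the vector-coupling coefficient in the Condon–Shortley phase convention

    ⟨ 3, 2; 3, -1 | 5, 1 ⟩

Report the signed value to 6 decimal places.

+0.566947

√[11·1!5!5!/12! · 5!1!2!4!6!4!] = √(230400/7)
  +(−1)^0/∏(0,1,1,2,4,3)! = 1/288  (running 1/288)
  +(−1)^1/∏(1,0,0,1,5,4)! = -1/2880  (running 1/320)
⟨..|..⟩ = √(230400/7)·(1/320) = +0.566947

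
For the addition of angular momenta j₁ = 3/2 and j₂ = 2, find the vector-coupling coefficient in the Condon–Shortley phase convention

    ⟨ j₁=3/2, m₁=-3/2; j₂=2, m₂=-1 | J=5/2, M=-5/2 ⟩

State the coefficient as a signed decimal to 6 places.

−√(3/7) ≈ -0.654654

√[6·1!2!3!/7! · 0!3!1!3!0!5!] = √(432/7)
  +(−1)^1/∏(1,0,2,0,0,3)! = -1/12  (running -1/12)
⟨..|..⟩ = √(432/7)·(-1/12) = -0.654654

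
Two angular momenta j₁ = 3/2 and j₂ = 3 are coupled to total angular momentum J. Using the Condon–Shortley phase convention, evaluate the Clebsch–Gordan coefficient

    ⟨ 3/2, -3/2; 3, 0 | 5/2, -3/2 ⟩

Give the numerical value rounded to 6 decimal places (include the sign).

triangle: 2!·1!·4!/8! = 48/40320
(j±m)!: 0!·3!·3!·3!·1!·4! = 5184
prefactor² = (2J+1)·Δ·N² = 1296/35
  k=2: +1/(2!·0!·1!·1!·0!·3!) = 1/12
Σ = 1/12  ⇒  CG² = 1296/35·1/12² = 9/35
CG = +√(9/35) = +0.507093

+√(9/35) = +0.507093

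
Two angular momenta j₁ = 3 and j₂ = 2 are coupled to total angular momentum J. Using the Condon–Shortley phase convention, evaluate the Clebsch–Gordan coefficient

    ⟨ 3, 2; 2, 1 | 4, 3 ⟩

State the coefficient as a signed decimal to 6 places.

j₁+j₂−J=1  J+j₁−j₂=5  J−j₁+j₂=3  j₁+j₂+J+1=10
(j₁±m₁, j₂±m₂, J±M) = (5,1,3,1,7,1)
P² = 6480
sum k=0..1:
  [0] +1/144 = 1/144
  [1] −1/240 = -1/240
S = 1/360
C² = P²·S² = 1/20 ; C = +0.223607

+√(1/20) = +0.223607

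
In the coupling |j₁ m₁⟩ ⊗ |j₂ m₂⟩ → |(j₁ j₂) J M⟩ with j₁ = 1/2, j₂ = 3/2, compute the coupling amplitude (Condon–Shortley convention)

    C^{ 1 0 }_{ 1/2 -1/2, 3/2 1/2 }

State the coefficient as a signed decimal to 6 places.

j₁+j₂−J=1  J+j₁−j₂=0  J−j₁+j₂=2  j₁+j₂+J+1=4
(j₁±m₁, j₂±m₂, J±M) = (0,1,2,1,1,1)
P² = 1/2
sum k=1..1:
  [1] −1/1 = -1
S = -1
C² = P²·S² = 1/2 ; C = -0.707107

-0.707107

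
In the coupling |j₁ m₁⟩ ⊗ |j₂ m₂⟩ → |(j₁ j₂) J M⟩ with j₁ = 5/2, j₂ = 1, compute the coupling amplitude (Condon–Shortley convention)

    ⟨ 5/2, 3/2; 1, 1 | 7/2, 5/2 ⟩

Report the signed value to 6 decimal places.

+√(5/7) = +0.845154

√[8·0!5!2!/8! · 4!1!2!0!6!1!] = √(11520/7)
  +(−1)^0/∏(0,0,1,2,4,0)! = 1/48  (running 1/48)
⟨..|..⟩ = √(11520/7)·(1/48) = +0.845154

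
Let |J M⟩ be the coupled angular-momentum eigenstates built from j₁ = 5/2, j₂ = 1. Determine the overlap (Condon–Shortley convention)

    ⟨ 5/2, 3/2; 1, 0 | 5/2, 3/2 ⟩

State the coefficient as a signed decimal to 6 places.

+0.507093  (= +√(9/35))

triangle: 1!*4!*1!/7! = 24/5040
(j±m)!: 4!*1!*1!*1!*4!*1! = 576
prefactor² = (2J+1)*Δ*N² = 576/35
  k=0: +1/(0!*1!*1!*1!*3!*0!) = 1/6
  k=1: −1/(1!*0!*0!*0!*4!*1!) = -1/24
Σ = 1/8  ⇒  CG² = 576/35*1/8² = 9/35
CG = +√(9/35) = +0.507093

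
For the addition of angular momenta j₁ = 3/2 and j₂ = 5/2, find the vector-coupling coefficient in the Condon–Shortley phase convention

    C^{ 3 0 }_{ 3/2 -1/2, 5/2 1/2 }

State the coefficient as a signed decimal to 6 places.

−√(1/5) ≈ -0.447214

triangle: 1!·2!·4!/8! = 48/40320
(j±m)!: 1!·2!·3!·2!·3!·3! = 864
prefactor² = (2J+1)·Δ·N² = 36/5
  k=0: +1/(0!·1!·2!·3!·0!·1!) = 1/12
  k=1: −1/(1!·0!·1!·2!·1!·2!) = -1/4
Σ = -1/6  ⇒  CG² = 36/5·(-1/6)² = 1/5
CG = −√(1/5) = -0.447214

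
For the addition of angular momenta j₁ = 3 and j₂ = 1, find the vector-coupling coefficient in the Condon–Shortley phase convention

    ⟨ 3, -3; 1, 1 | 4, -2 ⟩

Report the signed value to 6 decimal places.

+0.188982

triangle: 0!×6!×2!/9! = 1440/362880
(j±m)!: 0!×6!×2!×0!×2!×6! = 2073600
prefactor² = (2J+1)×Δ×N² = 518400/7
  k=0: +1/(0!×0!×6!×2!×0!×0!) = 1/1440
Σ = 1/1440  ⇒  CG² = 518400/7×1/1440² = 1/28
CG = +√(1/28) = +0.188982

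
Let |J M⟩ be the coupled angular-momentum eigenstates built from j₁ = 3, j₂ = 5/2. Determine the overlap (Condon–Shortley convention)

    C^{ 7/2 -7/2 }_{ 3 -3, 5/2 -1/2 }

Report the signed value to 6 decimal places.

+0.577350  (= +√(1/3))

triangle: 2!×4!×3!/10! = 288/3628800
(j±m)!: 0!×6!×2!×3!×0!×7! = 43545600
prefactor² = (2J+1)×Δ×N² = 27648
  k=2: +1/(2!×0!×4!×0!×0!×3!) = 1/288
Σ = 1/288  ⇒  CG² = 27648×1/288² = 1/3
CG = +√(1/3) = +0.577350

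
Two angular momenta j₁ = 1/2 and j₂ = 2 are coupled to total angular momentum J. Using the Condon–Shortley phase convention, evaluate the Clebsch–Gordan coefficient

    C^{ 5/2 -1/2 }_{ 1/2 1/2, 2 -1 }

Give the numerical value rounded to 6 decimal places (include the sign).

+√(2/5) ≈ +0.632456

triangle: 0!*1!*4!/6! = 24/720
(j±m)!: 1!*0!*1!*3!*2!*3! = 72
prefactor² = (2J+1)*Δ*N² = 72/5
  k=0: +1/(0!*0!*0!*1!*1!*3!) = 1/6
Σ = 1/6  ⇒  CG² = 72/5*1/6² = 2/5
CG = +√(2/5) = +0.632456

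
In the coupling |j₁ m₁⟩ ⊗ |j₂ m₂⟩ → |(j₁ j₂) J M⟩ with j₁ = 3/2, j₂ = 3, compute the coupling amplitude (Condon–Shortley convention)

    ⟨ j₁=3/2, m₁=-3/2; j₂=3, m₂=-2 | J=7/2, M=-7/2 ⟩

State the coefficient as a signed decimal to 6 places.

triangle: 1!*2!*5!/9! = 240/362880
(j±m)!: 0!*3!*1!*5!*0!*7! = 3628800
prefactor² = (2J+1)*Δ*N² = 19200
  k=1: −1/(1!*0!*2!*0!*0!*5!) = -1/240
Σ = -1/240  ⇒  CG² = 19200*(-1/240)² = 1/3
CG = −√(1/3) = -0.577350

-0.577350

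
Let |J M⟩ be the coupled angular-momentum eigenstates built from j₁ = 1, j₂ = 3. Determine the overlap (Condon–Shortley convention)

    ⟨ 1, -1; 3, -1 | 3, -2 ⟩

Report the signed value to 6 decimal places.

−√(5/12) = -0.645497

√[7·1!1!5!/8! · 0!2!2!4!1!5!] = √(240)
  +(−1)^1/∏(1,0,1,1,0,4)! = -1/24  (running -1/24)
⟨..|..⟩ = √(240)·(-1/24) = -0.645497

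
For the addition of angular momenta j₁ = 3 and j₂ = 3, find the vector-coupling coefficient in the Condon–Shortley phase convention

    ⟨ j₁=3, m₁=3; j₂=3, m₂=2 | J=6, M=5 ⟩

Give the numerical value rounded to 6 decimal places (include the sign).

triangle: 0!·6!·6!/13! = 518400/6227020800
(j±m)!: 6!·0!·5!·1!·11!·1! = 3448811520000
prefactor² = (2J+1)·Δ·N² = 3732480000
  k=0: +1/(0!·0!·0!·5!·6!·1!) = 1/86400
Σ = 1/86400  ⇒  CG² = 3732480000·1/86400² = 1/2
CG = +√(1/2) = +0.707107

+√(1/2) = +0.707107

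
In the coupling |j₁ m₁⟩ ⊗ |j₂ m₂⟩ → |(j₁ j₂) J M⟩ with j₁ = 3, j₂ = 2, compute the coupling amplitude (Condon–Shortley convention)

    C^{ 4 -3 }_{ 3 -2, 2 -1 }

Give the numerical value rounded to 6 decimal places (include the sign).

-0.223607

√[9·1!5!3!/10! · 1!5!1!3!1!7!] = √(6480)
  +(−1)^0/∏(0,1,5,1,0,2)! = 1/240  (running 1/240)
  +(−1)^1/∏(1,0,4,0,1,3)! = -1/144  (running -1/360)
⟨..|..⟩ = √(6480)·(-1/360) = -0.223607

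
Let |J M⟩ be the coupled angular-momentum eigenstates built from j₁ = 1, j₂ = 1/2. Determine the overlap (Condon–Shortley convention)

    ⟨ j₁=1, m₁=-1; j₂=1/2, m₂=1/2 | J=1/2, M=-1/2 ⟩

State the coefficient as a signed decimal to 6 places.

triangle: 1!×1!×0!/3! = 1/6
(j±m)!: 0!×2!×1!×0!×0!×1! = 2
prefactor² = (2J+1)×Δ×N² = 2/3
  k=1: −1/(1!×0!×1!×0!×0!×0!) = -1
Σ = -1  ⇒  CG² = 2/3×(-1)² = 2/3
CG = −√(2/3) = -0.816497

-0.816497  (= −√(2/3))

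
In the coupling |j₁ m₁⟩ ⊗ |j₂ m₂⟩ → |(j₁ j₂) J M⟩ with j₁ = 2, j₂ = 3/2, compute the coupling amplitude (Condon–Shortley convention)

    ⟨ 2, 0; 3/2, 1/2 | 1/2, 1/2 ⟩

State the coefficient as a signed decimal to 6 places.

+0.447214

triangle: 3!*1!*0!/5! = 6/120
(j±m)!: 2!*2!*2!*1!*1!*0! = 8
prefactor² = (2J+1)*Δ*N² = 4/5
  k=2: +1/(2!*1!*0!*0!*1!*0!) = 1/2
Σ = 1/2  ⇒  CG² = 4/5*1/2² = 1/5
CG = +√(1/5) = +0.447214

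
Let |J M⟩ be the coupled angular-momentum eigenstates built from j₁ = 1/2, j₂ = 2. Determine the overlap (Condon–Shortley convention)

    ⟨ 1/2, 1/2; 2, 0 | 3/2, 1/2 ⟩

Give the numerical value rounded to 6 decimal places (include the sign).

triangle: 1!*0!*3!/5! = 6/120
(j±m)!: 1!*0!*2!*2!*2!*1! = 8
prefactor² = (2J+1)*Δ*N² = 8/5
  k=0: +1/(0!*1!*0!*2!*0!*1!) = 1/2
Σ = 1/2  ⇒  CG² = 8/5*1/2² = 2/5
CG = +√(2/5) = +0.632456

+0.632456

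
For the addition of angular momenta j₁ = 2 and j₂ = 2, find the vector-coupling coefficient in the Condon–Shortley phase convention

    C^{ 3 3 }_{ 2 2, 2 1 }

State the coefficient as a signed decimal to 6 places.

triangle: 1!×3!×3!/8! = 36/40320
(j±m)!: 4!×0!×3!×1!×6!×0! = 103680
prefactor² = (2J+1)×Δ×N² = 648
  k=0: +1/(0!×1!×0!×3!×3!×0!) = 1/36
Σ = 1/36  ⇒  CG² = 648×1/36² = 1/2
CG = +√(1/2) = +0.707107

+√(1/2) = +0.707107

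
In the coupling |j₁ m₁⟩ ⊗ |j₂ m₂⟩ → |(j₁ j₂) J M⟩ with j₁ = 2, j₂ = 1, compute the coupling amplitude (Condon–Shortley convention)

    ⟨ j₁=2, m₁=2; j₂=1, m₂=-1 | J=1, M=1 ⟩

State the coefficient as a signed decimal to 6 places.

+0.774597  (= +√(3/5))

√[3·2!2!0!/5! · 4!0!0!2!2!0!] = √(48/5)
  +(−1)^0/∏(0,2,0,0,2,0)! = 1/4  (running 1/4)
⟨..|..⟩ = √(48/5)·(1/4) = +0.774597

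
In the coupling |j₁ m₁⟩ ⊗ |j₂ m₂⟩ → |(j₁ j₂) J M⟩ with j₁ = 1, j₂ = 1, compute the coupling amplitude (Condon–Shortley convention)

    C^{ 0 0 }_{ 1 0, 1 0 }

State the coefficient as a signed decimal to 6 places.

triangle: 2!·0!·0!/3! = 2/6
(j±m)!: 1!·1!·1!·1!·0!·0! = 1
prefactor² = (2J+1)·Δ·N² = 1/3
  k=1: −1/(1!·1!·0!·0!·0!·0!) = -1
Σ = -1  ⇒  CG² = 1/3·(-1)² = 1/3
CG = −√(1/3) = -0.577350

−√(1/3) ≈ -0.577350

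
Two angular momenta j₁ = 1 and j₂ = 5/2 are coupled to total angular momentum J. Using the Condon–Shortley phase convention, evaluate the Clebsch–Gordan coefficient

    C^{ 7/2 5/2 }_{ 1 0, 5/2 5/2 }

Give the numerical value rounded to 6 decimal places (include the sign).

+0.534522  (= +√(2/7))

triangle: 0!×2!×5!/8! = 240/40320
(j±m)!: 1!×1!×5!×0!×6!×1! = 86400
prefactor² = (2J+1)×Δ×N² = 28800/7
  k=0: +1/(0!×0!×1!×5!×1!×0!) = 1/120
Σ = 1/120  ⇒  CG² = 28800/7×1/120² = 2/7
CG = +√(2/7) = +0.534522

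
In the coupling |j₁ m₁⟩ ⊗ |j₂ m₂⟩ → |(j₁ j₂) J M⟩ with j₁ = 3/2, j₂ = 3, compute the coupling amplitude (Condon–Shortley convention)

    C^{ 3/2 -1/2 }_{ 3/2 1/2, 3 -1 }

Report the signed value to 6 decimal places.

−√(12/35) ≈ -0.585540

triangle: 3!×0!×3!/7! = 36/5040
(j±m)!: 2!×1!×2!×4!×1!×2! = 192
prefactor² = (2J+1)×Δ×N² = 192/35
  k=1: −1/(1!×2!×0!×1!×0!×2!) = -1/4
Σ = -1/4  ⇒  CG² = 192/35×(-1/4)² = 12/35
CG = −√(12/35) = -0.585540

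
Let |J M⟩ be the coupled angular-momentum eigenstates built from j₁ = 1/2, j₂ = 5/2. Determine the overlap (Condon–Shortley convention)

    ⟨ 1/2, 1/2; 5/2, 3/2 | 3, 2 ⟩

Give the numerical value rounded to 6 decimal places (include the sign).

√[7·0!1!5!/7! · 1!0!4!1!5!1!] = √(480)
  +(−1)^0/∏(0,0,0,4,1,1)! = 1/24  (running 1/24)
⟨..|..⟩ = √(480)·(1/24) = +0.912871

+√(5/6) = +0.912871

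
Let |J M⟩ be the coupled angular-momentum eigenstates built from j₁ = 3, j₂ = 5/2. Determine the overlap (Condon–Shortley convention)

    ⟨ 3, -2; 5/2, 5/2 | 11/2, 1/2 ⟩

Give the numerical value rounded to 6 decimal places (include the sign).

+0.113961  (= +√(1/77))

√[12·0!6!5!/12! · 1!5!5!0!6!5!] = √(207360000/77)
  +(−1)^0/∏(0,0,5,5,1,0)! = 1/14400  (running 1/14400)
⟨..|..⟩ = √(207360000/77)·(1/14400) = +0.113961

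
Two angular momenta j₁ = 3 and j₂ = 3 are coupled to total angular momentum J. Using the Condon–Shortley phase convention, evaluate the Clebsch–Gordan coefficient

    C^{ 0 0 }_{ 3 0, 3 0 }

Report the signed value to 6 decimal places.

j₁+j₂−J=6  J+j₁−j₂=0  J−j₁+j₂=0  j₁+j₂+J+1=7
(j₁±m₁, j₂±m₂, J±M) = (3,3,3,3,0,0)
P² = 1296/7
sum k=3..3:
  [3] −1/36 = -1/36
S = -1/36
C² = P²·S² = 1/7 ; C = -0.377964

-0.377964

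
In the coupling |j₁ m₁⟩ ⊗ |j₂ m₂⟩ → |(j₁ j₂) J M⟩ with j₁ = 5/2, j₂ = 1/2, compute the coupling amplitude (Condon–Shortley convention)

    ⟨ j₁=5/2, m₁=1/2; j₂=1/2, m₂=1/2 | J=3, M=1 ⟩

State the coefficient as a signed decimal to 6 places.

√[7·0!5!1!/7! · 3!2!1!0!4!2!] = √(96)
  +(−1)^0/∏(0,0,2,1,3,0)! = 1/12  (running 1/12)
⟨..|..⟩ = √(96)·(1/12) = +0.816497

+0.816497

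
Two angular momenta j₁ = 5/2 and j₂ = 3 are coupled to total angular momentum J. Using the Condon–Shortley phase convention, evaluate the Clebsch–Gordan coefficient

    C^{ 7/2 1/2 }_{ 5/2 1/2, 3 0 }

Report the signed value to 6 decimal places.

triangle: 2!·3!·4!/10! = 288/3628800
(j±m)!: 3!·2!·3!·3!·4!·3! = 62208
prefactor² = (2J+1)·Δ·N² = 6912/175
  k=0: +1/(0!·2!·2!·3!·1!·1!) = 1/24
  k=1: −1/(1!·1!·1!·2!·2!·2!) = -1/8
  k=2: +1/(2!·0!·0!·1!·3!·3!) = 1/72
Σ = -5/72  ⇒  CG² = 6912/175·(-5/72)² = 4/21
CG = −√(4/21) = -0.436436

−√(4/21) ≈ -0.436436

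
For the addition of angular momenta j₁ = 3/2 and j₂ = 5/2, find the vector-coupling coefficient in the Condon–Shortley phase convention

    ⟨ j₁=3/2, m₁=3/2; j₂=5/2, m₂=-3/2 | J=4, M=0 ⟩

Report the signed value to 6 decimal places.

j₁+j₂−J=0  J+j₁−j₂=3  J−j₁+j₂=5  j₁+j₂+J+1=9
(j₁±m₁, j₂±m₂, J±M) = (3,0,1,4,4,4)
P² = 10368/7
sum k=0..0:
  [0] +1/144 = 1/144
S = 1/144
C² = P²·S² = 1/14 ; C = +0.267261

+√(1/14) ≈ +0.267261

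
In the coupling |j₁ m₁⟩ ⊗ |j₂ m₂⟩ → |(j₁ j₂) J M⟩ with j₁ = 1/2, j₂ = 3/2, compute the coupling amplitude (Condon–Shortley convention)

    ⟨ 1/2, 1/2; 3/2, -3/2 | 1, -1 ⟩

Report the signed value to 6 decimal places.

+0.866025

triangle: 1!·0!·2!/4! = 2/24
(j±m)!: 1!·0!·0!·3!·0!·2! = 12
prefactor² = (2J+1)·Δ·N² = 3
  k=0: +1/(0!·1!·0!·0!·0!·2!) = 1/2
Σ = 1/2  ⇒  CG² = 3·1/2² = 3/4
CG = +√(3/4) = +0.866025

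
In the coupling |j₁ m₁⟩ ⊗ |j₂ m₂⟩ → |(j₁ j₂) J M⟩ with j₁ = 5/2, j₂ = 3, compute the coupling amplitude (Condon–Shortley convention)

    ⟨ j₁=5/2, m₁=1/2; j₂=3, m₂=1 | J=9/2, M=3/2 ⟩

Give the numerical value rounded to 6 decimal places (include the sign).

j₁+j₂−J=1  J+j₁−j₂=4  J−j₁+j₂=5  j₁+j₂+J+1=11
(j₁±m₁, j₂±m₂, J±M) = (3,2,4,2,6,3)
P² = 138240/77
sum k=0..1:
  [0] +1/96 = 1/96
  [1] −1/72 = -1/72
S = -1/288
C² = P²·S² = 5/231 ; C = -0.147122

-0.147122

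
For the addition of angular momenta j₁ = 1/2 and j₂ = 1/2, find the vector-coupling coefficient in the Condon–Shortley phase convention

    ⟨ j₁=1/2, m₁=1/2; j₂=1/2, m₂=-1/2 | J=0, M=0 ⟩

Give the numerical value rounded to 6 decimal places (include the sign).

+√(1/2) ≈ +0.707107

√[1·1!0!0!/2! · 1!0!0!1!0!0!] = √(1/2)
  +(−1)^0/∏(0,1,0,0,0,0)! = 1  (running 1)
⟨..|..⟩ = √(1/2)·(1) = +0.707107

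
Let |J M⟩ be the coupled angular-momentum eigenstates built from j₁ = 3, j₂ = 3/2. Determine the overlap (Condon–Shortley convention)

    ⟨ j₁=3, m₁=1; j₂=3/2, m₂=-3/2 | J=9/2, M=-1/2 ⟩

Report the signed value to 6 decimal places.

√[10·0!6!3!/10! · 4!2!0!3!4!5!] = √(69120/7)
  +(−1)^0/∏(0,0,2,0,4,3)! = 1/288  (running 1/288)
⟨..|..⟩ = √(69120/7)·(1/288) = +0.345033

+√(5/42) = +0.345033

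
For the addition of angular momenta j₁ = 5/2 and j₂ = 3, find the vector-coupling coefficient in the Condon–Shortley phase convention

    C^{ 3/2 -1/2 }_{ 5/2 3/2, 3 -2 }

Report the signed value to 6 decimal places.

triangle: 4!×1!×2!/8! = 48/40320
(j±m)!: 4!×1!×1!×5!×1!×2! = 5760
prefactor² = (2J+1)×Δ×N² = 192/7
  k=0: +1/(0!×4!×1!×1!×0!×1!) = 1/24
  k=1: −1/(1!×3!×0!×0!×1!×2!) = -1/12
Σ = -1/24  ⇒  CG² = 192/7×(-1/24)² = 1/21
CG = −√(1/21) = -0.218218

-0.218218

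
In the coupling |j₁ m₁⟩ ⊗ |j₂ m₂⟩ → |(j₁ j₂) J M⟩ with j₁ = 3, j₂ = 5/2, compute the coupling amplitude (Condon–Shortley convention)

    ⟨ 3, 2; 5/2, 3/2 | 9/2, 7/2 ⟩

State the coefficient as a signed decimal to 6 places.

+0.100504  (= +√(1/99))

j₁+j₂−J=1  J+j₁−j₂=5  J−j₁+j₂=4  j₁+j₂+J+1=11
(j₁±m₁, j₂±m₂, J±M) = (5,1,4,1,8,1)
P² = 921600/11
sum k=0..1:
  [0] +1/576 = 1/576
  [1] −1/720 = -1/720
S = 1/2880
C² = P²·S² = 1/99 ; C = +0.100504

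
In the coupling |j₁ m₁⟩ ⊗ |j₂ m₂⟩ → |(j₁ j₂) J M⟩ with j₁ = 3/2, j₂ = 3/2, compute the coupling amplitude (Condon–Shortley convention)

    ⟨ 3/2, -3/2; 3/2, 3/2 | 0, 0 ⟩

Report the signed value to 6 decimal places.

triangle: 3!·0!·0!/4! = 6/24
(j±m)!: 0!·3!·3!·0!·0!·0! = 36
prefactor² = (2J+1)·Δ·N² = 9
  k=3: −1/(3!·0!·0!·0!·0!·0!) = -1/6
Σ = -1/6  ⇒  CG² = 9·(-1/6)² = 1/4
CG = −√(1/4) = -0.500000

-0.500000  (= −√(1/4))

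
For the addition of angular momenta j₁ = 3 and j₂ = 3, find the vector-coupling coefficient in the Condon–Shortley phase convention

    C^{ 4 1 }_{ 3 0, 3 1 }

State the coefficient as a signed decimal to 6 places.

-0.312094

√[9·2!4!4!/11! · 3!3!4!2!5!3!] = √(124416/385)
  +(−1)^0/∏(0,2,3,4,1,0)! = 1/288  (running 1/288)
  +(−1)^1/∏(1,1,2,3,2,1)! = -1/24  (running -11/288)
  +(−1)^2/∏(2,0,1,2,3,2)! = 1/48  (running -5/288)
⟨..|..⟩ = √(124416/385)·(-5/288) = -0.312094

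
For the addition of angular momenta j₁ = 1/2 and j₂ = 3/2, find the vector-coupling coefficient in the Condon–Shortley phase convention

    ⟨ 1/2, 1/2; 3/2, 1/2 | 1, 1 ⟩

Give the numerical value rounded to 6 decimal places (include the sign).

triangle: 1!*0!*2!/4! = 2/24
(j±m)!: 1!*0!*2!*1!*2!*0! = 4
prefactor² = (2J+1)*Δ*N² = 1
  k=0: +1/(0!*1!*0!*2!*0!*0!) = 1/2
Σ = 1/2  ⇒  CG² = 1*1/2² = 1/4
CG = +√(1/4) = +0.500000

+√(1/4) ≈ +0.500000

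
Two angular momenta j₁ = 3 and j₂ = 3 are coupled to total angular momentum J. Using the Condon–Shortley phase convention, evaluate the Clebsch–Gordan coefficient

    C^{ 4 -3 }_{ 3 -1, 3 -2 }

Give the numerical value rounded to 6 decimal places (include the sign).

−√(1/11) ≈ -0.301511

j₁+j₂−J=2  J+j₁−j₂=4  J−j₁+j₂=4  j₁+j₂+J+1=11
(j₁±m₁, j₂±m₂, J±M) = (2,4,1,5,1,7)
P² = 82944/11
sum k=0..1:
  [0] +1/288 = 1/288
  [1] −1/144 = -1/144
S = -1/288
C² = P²·S² = 1/11 ; C = -0.301511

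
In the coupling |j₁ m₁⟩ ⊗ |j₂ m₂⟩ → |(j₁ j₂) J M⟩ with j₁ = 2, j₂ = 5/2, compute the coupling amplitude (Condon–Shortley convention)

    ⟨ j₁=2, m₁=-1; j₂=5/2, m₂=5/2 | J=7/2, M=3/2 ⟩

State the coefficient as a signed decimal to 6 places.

−√(5/21) = -0.487950

triangle: 1!*3!*4!/9! = 144/362880
(j±m)!: 1!*3!*5!*0!*5!*2! = 172800
prefactor² = (2J+1)*Δ*N² = 3840/7
  k=1: −1/(1!*0!*2!*4!*1!*0!) = -1/48
Σ = -1/48  ⇒  CG² = 3840/7*(-1/48)² = 5/21
CG = −√(5/21) = -0.487950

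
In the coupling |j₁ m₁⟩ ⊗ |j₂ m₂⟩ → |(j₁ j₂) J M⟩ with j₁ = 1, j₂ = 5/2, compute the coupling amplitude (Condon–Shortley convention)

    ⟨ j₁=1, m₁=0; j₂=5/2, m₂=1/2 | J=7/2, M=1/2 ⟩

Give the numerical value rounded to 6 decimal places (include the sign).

+0.755929  (= +√(4/7))

√[8·0!2!5!/8! · 1!1!3!2!4!3!] = √(576/7)
  +(−1)^0/∏(0,0,1,3,1,2)! = 1/12  (running 1/12)
⟨..|..⟩ = √(576/7)·(1/12) = +0.755929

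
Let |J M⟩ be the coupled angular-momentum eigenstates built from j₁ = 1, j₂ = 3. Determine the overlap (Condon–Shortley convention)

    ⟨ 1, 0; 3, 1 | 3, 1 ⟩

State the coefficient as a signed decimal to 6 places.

√[7·1!1!5!/8! · 1!1!4!2!4!2!] = √(48)
  +(−1)^0/∏(0,1,1,4,0,1)! = 1/24  (running 1/24)
  +(−1)^1/∏(1,0,0,3,1,2)! = -1/12  (running -1/24)
⟨..|..⟩ = √(48)·(-1/24) = -0.288675

-0.288675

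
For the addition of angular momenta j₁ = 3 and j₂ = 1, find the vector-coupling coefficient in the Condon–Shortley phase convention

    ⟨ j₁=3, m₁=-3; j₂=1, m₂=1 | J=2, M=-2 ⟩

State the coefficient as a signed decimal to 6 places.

+0.845154  (= +√(5/7))

√[5·2!4!0!/7! · 0!6!2!0!0!4!] = √(11520/7)
  +(−1)^2/∏(2,0,4,0,0,0)! = 1/48  (running 1/48)
⟨..|..⟩ = √(11520/7)·(1/48) = +0.845154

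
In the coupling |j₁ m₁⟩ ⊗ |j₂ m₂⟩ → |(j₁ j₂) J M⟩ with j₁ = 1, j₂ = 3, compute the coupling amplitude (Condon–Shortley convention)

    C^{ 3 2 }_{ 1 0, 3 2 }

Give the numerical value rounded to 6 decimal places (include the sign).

triangle: 1!·1!·5!/8! = 120/40320
(j±m)!: 1!·1!·5!·1!·5!·1! = 14400
prefactor² = (2J+1)·Δ·N² = 300
  k=0: +1/(0!·1!·1!·5!·0!·0!) = 1/120
  k=1: −1/(1!·0!·0!·4!·1!·1!) = -1/24
Σ = -1/30  ⇒  CG² = 300·(-1/30)² = 1/3
CG = −√(1/3) = -0.577350

−√(1/3) = -0.577350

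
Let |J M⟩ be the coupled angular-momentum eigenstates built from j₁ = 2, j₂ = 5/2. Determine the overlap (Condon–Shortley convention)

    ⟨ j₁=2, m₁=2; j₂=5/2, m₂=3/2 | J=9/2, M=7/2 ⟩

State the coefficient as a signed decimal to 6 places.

j₁+j₂−J=0  J+j₁−j₂=4  J−j₁+j₂=5  j₁+j₂+J+1=10
(j₁±m₁, j₂±m₂, J±M) = (4,0,4,1,8,1)
P² = 184320
sum k=0..0:
  [0] +1/576 = 1/576
S = 1/576
C² = P²·S² = 5/9 ; C = +0.745356

+0.745356  (= +√(5/9))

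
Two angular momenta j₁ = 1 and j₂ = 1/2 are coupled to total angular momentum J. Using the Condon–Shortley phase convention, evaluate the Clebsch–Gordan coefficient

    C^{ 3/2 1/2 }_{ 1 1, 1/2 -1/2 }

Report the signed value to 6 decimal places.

+√(1/3) = +0.577350

j₁+j₂−J=0  J+j₁−j₂=2  J−j₁+j₂=1  j₁+j₂+J+1=4
(j₁±m₁, j₂±m₂, J±M) = (2,0,0,1,2,1)
P² = 4/3
sum k=0..0:
  [0] +1/2 = 1/2
S = 1/2
C² = P²·S² = 1/3 ; C = +0.577350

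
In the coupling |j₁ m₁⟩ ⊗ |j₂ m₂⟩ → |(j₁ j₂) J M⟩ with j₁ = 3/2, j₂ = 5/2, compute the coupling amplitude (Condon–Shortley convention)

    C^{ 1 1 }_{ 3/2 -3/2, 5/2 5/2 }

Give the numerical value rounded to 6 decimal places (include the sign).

−√(1/2) ≈ -0.707107

triangle: 3!*0!*2!/6! = 12/720
(j±m)!: 0!*3!*5!*0!*2!*0! = 1440
prefactor² = (2J+1)*Δ*N² = 72
  k=3: −1/(3!*0!*0!*2!*0!*0!) = -1/12
Σ = -1/12  ⇒  CG² = 72*(-1/12)² = 1/2
CG = −√(1/2) = -0.707107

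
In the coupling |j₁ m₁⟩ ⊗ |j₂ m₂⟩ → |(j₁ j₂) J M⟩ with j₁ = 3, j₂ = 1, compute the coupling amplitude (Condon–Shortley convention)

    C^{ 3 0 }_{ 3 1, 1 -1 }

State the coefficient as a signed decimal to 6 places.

triangle: 1!·5!·1!/8! = 120/40320
(j±m)!: 4!·2!·0!·2!·3!·3! = 3456
prefactor² = (2J+1)·Δ·N² = 72
  k=0: +1/(0!·1!·2!·0!·3!·1!) = 1/12
Σ = 1/12  ⇒  CG² = 72·1/12² = 1/2
CG = +√(1/2) = +0.707107

+√(1/2) ≈ +0.707107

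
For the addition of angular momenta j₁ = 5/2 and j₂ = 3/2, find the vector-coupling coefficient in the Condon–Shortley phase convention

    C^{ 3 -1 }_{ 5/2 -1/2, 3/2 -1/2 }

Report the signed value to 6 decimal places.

+√(1/60) = +0.129099

triangle: 1!·4!·2!/8! = 48/40320
(j±m)!: 2!·3!·1!·2!·2!·4! = 1152
prefactor² = (2J+1)·Δ·N² = 48/5
  k=0: +1/(0!·1!·3!·1!·1!·1!) = 1/6
  k=1: −1/(1!·0!·2!·0!·2!·2!) = -1/8
Σ = 1/24  ⇒  CG² = 48/5·1/24² = 1/60
CG = +√(1/60) = +0.129099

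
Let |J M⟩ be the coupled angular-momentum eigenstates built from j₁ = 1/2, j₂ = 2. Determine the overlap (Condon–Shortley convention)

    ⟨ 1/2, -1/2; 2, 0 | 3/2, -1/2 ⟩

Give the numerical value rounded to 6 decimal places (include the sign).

triangle: 1!×0!×3!/5! = 6/120
(j±m)!: 0!×1!×2!×2!×1!×2! = 8
prefactor² = (2J+1)×Δ×N² = 8/5
  k=1: −1/(1!×0!×0!×1!×0!×2!) = -1/2
Σ = -1/2  ⇒  CG² = 8/5×(-1/2)² = 2/5
CG = −√(2/5) = -0.632456

-0.632456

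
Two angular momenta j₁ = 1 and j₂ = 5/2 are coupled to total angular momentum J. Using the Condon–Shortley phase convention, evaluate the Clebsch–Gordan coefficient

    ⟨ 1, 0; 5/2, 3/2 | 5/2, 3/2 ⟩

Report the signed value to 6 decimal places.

−√(9/35) = -0.507093

triangle: 1!·1!·4!/7! = 24/5040
(j±m)!: 1!·1!·4!·1!·4!·1! = 576
prefactor² = (2J+1)·Δ·N² = 576/35
  k=0: +1/(0!·1!·1!·4!·0!·0!) = 1/24
  k=1: −1/(1!·0!·0!·3!·1!·1!) = -1/6
Σ = -1/8  ⇒  CG² = 576/35·(-1/8)² = 9/35
CG = −√(9/35) = -0.507093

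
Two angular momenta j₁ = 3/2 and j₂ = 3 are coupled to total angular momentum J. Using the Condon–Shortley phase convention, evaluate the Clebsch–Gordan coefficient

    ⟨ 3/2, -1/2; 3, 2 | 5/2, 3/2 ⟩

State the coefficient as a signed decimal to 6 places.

+√(1/14) ≈ +0.267261

√[6·2!1!4!/8! · 1!2!5!1!4!1!] = √(288/7)
  +(−1)^1/∏(1,1,1,4,0,0)! = -1/24  (running -1/24)
  +(−1)^2/∏(2,0,0,3,1,1)! = 1/12  (running 1/24)
⟨..|..⟩ = √(288/7)·(1/24) = +0.267261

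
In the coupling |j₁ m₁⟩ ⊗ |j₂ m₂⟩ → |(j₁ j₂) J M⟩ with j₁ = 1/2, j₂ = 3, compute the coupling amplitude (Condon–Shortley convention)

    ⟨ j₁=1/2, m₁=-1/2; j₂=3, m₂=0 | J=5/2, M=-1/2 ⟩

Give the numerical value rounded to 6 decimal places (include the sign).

j₁+j₂−J=1  J+j₁−j₂=0  J−j₁+j₂=5  j₁+j₂+J+1=7
(j₁±m₁, j₂±m₂, J±M) = (0,1,3,3,2,3)
P² = 432/7
sum k=1..1:
  [1] −1/12 = -1/12
S = -1/12
C² = P²·S² = 3/7 ; C = -0.654654

-0.654654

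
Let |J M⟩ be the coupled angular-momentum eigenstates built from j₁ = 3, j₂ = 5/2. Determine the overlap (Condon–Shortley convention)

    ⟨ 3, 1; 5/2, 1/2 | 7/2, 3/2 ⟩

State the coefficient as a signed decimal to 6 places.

j₁+j₂−J=2  J+j₁−j₂=4  J−j₁+j₂=3  j₁+j₂+J+1=10
(j₁±m₁, j₂±m₂, J±M) = (4,2,3,2,5,2)
P² = 3072/35
sum k=0..2:
  [0] +1/48 = 1/48
  [1] −1/12 = -1/12
  [2] +1/96 = 1/96
S = -5/96
C² = P²·S² = 5/21 ; C = -0.487950

-0.487950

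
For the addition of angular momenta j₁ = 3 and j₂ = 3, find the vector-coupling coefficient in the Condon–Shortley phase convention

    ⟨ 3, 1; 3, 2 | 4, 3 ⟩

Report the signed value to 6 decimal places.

−√(1/11) ≈ -0.301511

j₁+j₂−J=2  J+j₁−j₂=4  J−j₁+j₂=4  j₁+j₂+J+1=11
(j₁±m₁, j₂±m₂, J±M) = (4,2,5,1,7,1)
P² = 82944/11
sum k=1..2:
  [1] −1/144 = -1/144
  [2] +1/288 = 1/288
S = -1/288
C² = P²·S² = 1/11 ; C = -0.301511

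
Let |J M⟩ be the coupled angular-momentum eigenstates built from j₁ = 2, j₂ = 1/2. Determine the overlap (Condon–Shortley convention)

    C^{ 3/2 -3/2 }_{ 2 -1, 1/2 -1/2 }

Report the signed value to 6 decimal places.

√[4·1!3!0!/5! · 1!3!0!1!0!3!] = √(36/5)
  +(−1)^0/∏(0,1,3,0,0,0)! = 1/6  (running 1/6)
⟨..|..⟩ = √(36/5)·(1/6) = +0.447214

+√(1/5) ≈ +0.447214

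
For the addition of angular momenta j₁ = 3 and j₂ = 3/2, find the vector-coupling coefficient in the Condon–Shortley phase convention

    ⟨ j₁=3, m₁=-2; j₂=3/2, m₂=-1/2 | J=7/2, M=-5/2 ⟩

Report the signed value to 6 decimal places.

triangle: 1!·5!·2!/9! = 240/362880
(j±m)!: 1!·5!·1!·2!·1!·6! = 172800
prefactor² = (2J+1)·Δ·N² = 6400/7
  k=0: +1/(0!·1!·5!·1!·0!·1!) = 1/120
  k=1: −1/(1!·0!·4!·0!·1!·2!) = -1/48
Σ = -1/80  ⇒  CG² = 6400/7·(-1/80)² = 1/7
CG = −√(1/7) = -0.377964

−√(1/7) ≈ -0.377964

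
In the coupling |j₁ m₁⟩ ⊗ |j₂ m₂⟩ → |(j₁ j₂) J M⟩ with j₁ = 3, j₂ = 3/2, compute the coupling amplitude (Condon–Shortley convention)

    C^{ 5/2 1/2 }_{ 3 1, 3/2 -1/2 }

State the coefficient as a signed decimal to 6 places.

−√(1/70) = -0.119523

triangle: 2!*4!*1!/8! = 48/40320
(j±m)!: 4!*2!*1!*2!*3!*2! = 1152
prefactor² = (2J+1)*Δ*N² = 288/35
  k=0: +1/(0!*2!*2!*1!*2!*0!) = 1/8
  k=1: −1/(1!*1!*1!*0!*3!*1!) = -1/6
Σ = -1/24  ⇒  CG² = 288/35*(-1/24)² = 1/70
CG = −√(1/70) = -0.119523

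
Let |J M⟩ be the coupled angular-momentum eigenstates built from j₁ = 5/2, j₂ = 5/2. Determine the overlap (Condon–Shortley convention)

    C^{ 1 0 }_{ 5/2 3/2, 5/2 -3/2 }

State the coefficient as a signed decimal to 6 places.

j₁+j₂−J=4  J+j₁−j₂=1  J−j₁+j₂=1  j₁+j₂+J+1=7
(j₁±m₁, j₂±m₂, J±M) = (4,1,1,4,1,1)
P² = 288/35
sum k=0..1:
  [0] +1/24 = 1/24
  [1] −1/6 = -1/6
S = -1/8
C² = P²·S² = 9/70 ; C = -0.358569

−√(9/70) ≈ -0.358569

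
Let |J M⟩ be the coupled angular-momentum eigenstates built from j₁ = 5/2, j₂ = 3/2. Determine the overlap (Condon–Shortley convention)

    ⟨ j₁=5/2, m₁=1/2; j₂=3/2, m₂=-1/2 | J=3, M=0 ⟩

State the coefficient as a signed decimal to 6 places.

+√(1/5) ≈ +0.447214

√[7·1!4!2!/8! · 3!2!1!2!3!3!] = √(36/5)
  +(−1)^0/∏(0,1,2,1,2,1)! = 1/4  (running 1/4)
  +(−1)^1/∏(1,0,1,0,3,2)! = -1/12  (running 1/6)
⟨..|..⟩ = √(36/5)·(1/6) = +0.447214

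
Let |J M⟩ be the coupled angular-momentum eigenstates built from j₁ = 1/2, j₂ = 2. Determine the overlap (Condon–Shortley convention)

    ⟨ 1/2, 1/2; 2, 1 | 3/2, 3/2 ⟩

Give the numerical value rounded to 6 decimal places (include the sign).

√[4·1!0!3!/5! · 1!0!3!1!3!0!] = √(36/5)
  +(−1)^0/∏(0,1,0,3,0,0)! = 1/6  (running 1/6)
⟨..|..⟩ = √(36/5)·(1/6) = +0.447214

+√(1/5) ≈ +0.447214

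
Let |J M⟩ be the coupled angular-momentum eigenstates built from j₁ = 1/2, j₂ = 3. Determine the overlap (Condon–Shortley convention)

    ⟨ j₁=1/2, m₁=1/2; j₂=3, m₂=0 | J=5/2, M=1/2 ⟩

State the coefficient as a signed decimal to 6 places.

triangle: 1!·0!·5!/7! = 120/5040
(j±m)!: 1!·0!·3!·3!·3!·2! = 432
prefactor² = (2J+1)·Δ·N² = 432/7
  k=0: +1/(0!·1!·0!·3!·0!·2!) = 1/12
Σ = 1/12  ⇒  CG² = 432/7·1/12² = 3/7
CG = +√(3/7) = +0.654654

+0.654654  (= +√(3/7))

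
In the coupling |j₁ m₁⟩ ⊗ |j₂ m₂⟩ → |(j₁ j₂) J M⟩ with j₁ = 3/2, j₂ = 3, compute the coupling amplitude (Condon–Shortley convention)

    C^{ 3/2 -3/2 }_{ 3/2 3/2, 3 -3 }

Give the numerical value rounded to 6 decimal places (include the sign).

triangle: 3!×0!×3!/7! = 36/5040
(j±m)!: 3!×0!×0!×6!×0!×3! = 25920
prefactor² = (2J+1)×Δ×N² = 5184/7
  k=0: +1/(0!×3!×0!×0!×0!×3!) = 1/36
Σ = 1/36  ⇒  CG² = 5184/7×1/36² = 4/7
CG = +√(4/7) = +0.755929

+0.755929  (= +√(4/7))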